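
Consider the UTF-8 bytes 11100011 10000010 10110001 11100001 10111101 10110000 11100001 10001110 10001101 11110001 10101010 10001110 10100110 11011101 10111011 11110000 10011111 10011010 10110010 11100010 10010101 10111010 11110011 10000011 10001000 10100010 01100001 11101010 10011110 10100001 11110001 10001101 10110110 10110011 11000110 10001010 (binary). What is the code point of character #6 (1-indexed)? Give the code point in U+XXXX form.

U+1F6B2

Offset 0: leading byte 0xE3 = 11100011 → 3-byte char #1 = E3 82 B1.
Offset 3: leading byte 0xE1 = 11100001 → 3-byte char #2 = E1 BD B0.
Offset 6: leading byte 0xE1 = 11100001 → 3-byte char #3 = E1 8E 8D.
Offset 9: leading byte 0xF1 = 11110001 → 4-byte char #4 = F1 AA 8E A6.
Offset 13: leading byte 0xDD = 11011101 → 2-byte char #5 = DD BB.
Offset 15: leading byte 0xF0 = 11110000 → 4-byte char #6 = F0 9F 9A B2.
Leading byte 0xF0 = 11110000 matches 11110xxx → 4-byte sequence.
Byte 1: 0xF0 = 11110000, payload 000 (3 bits).
Byte 2: 0x9F = 10011111 (10xxxxxx ✓), payload 011111.
Byte 3: 0x9A = 10011010 (10xxxxxx ✓), payload 011010.
Byte 4: 0xB2 = 10110010 (10xxxxxx ✓), payload 110010.
Concatenate: 000011111011010110010 = 0x1F6B2 (21 bits → U+1F6B2).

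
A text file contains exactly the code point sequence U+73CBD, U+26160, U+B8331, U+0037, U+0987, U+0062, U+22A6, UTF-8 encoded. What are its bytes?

U+73CBD: 4-byte form → F1 B3 B2 BD.
U+26160: 4-byte form → F0 A6 85 A0.
U+B8331: 4-byte form → F2 B8 8C B1.
U+0037: 1-byte form → 37.
U+0987: 3-byte form → E0 A6 87.
U+0062: 1-byte form → 62.
U+22A6: 3-byte form → E2 8A A6.
Concatenated (20 bytes): F1 B3 B2 BD F0 A6 85 A0 F2 B8 8C B1 37 E0 A6 87 62 E2 8A A6.

F1 B3 B2 BD F0 A6 85 A0 F2 B8 8C B1 37 E0 A6 87 62 E2 8A A6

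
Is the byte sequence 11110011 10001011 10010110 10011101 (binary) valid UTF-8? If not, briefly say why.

Leading byte 0xF3 = 11110011 → 4-byte form.
Continuation bytes 0x8B=10001011, 0x96=10010110, 0x9D=10011101 all match 10xxxxxx.
Decoded value 0xCB59D is ≥ 0x10000 (shortest form) and not a surrogate.

valid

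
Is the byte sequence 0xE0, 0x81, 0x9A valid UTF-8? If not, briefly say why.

Leading byte 0xE0 = 11100000 → 3-byte form.
Continuation bytes all match 10xxxxxx. Payload decodes to 0x5A.
But 0x5A < 0x800, the minimum for a 3-byte sequence — this is an overlong encoding.

invalid (overlong encoding)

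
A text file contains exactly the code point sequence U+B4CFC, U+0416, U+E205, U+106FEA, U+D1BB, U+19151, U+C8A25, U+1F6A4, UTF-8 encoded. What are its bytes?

F2 B4 B3 BC D0 96 EE 88 85 F4 86 BF AA ED 86 BB F0 99 85 91 F3 88 A8 A5 F0 9F 9A A4

U+B4CFC: 4-byte form → F2 B4 B3 BC.
U+0416: 2-byte form → D0 96.
U+E205: 3-byte form → EE 88 85.
U+106FEA: 4-byte form → F4 86 BF AA.
U+D1BB: 3-byte form → ED 86 BB.
U+19151: 4-byte form → F0 99 85 91.
U+C8A25: 4-byte form → F3 88 A8 A5.
U+1F6A4: 4-byte form → F0 9F 9A A4.
Concatenated (28 bytes): F2 B4 B3 BC D0 96 EE 88 85 F4 86 BF AA ED 86 BB F0 99 85 91 F3 88 A8 A5 F0 9F 9A A4.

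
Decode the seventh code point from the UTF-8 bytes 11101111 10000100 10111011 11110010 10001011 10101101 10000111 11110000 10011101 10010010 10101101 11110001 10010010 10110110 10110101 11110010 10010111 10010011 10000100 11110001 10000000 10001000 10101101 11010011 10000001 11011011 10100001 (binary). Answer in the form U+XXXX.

U+04C1

Offset 0: leading byte 0xEF = 11101111 → 3-byte char #1 = EF 84 BB.
Offset 3: leading byte 0xF2 = 11110010 → 4-byte char #2 = F2 8B AD 87.
Offset 7: leading byte 0xF0 = 11110000 → 4-byte char #3 = F0 9D 92 AD.
Offset 11: leading byte 0xF1 = 11110001 → 4-byte char #4 = F1 92 B6 B5.
Offset 15: leading byte 0xF2 = 11110010 → 4-byte char #5 = F2 97 93 84.
Offset 19: leading byte 0xF1 = 11110001 → 4-byte char #6 = F1 80 88 AD.
Offset 23: leading byte 0xD3 = 11010011 → 2-byte char #7 = D3 81.
Leading byte 0xD3 = 11010011 matches 110xxxxx → 2-byte sequence.
Byte 1: 0xD3 = 11010011, payload 10011 (5 bits).
Byte 2: 0x81 = 10000001 (10xxxxxx ✓), payload 000001.
Concatenate: 10011000001 = 0x4C1 (11 bits → U+04C1).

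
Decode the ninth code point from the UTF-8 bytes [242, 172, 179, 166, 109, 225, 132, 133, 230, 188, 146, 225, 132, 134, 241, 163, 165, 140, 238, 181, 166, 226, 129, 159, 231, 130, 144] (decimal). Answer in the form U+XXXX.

U+7090

Offset 0: leading byte 0xF2 = 11110010 → 4-byte char #1 = F2 AC B3 A6.
Offset 4: leading byte 0x6D = 01101101 → 1-byte char #2 = 6D.
Offset 5: leading byte 0xE1 = 11100001 → 3-byte char #3 = E1 84 85.
Offset 8: leading byte 0xE6 = 11100110 → 3-byte char #4 = E6 BC 92.
Offset 11: leading byte 0xE1 = 11100001 → 3-byte char #5 = E1 84 86.
Offset 14: leading byte 0xF1 = 11110001 → 4-byte char #6 = F1 A3 A5 8C.
Offset 18: leading byte 0xEE = 11101110 → 3-byte char #7 = EE B5 A6.
Offset 21: leading byte 0xE2 = 11100010 → 3-byte char #8 = E2 81 9F.
Offset 24: leading byte 0xE7 = 11100111 → 3-byte char #9 = E7 82 90.
Leading byte 0xE7 = 11100111 matches 1110xxxx → 3-byte sequence.
Byte 1: 0xE7 = 11100111, payload 0111 (4 bits).
Byte 2: 0x82 = 10000010 (10xxxxxx ✓), payload 000010.
Byte 3: 0x90 = 10010000 (10xxxxxx ✓), payload 010000.
Concatenate: 0111000010010000 = 0x7090 (16 bits → U+7090).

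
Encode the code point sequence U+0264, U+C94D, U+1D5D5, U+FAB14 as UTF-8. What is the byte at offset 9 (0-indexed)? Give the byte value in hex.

U+0264 → 2-byte form C9 A4 at offsets 0–1.
U+C94D → 3-byte form EC A5 8D at offsets 2–4.
U+1D5D5 → 4-byte form F0 9D 97 95 at offsets 5–8.
U+FAB14 → 4-byte form F3 BA AC 94 at offsets 9–12.
Offset 9 falls in char 4's range; it's byte 1 of F3 BA AC 94 = 0xF3.

0xF3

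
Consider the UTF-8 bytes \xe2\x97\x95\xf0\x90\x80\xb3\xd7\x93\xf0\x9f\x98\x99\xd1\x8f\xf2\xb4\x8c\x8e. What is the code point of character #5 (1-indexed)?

U+044F

Offset 0: leading byte 0xE2 = 11100010 → 3-byte char #1 = E2 97 95.
Offset 3: leading byte 0xF0 = 11110000 → 4-byte char #2 = F0 90 80 B3.
Offset 7: leading byte 0xD7 = 11010111 → 2-byte char #3 = D7 93.
Offset 9: leading byte 0xF0 = 11110000 → 4-byte char #4 = F0 9F 98 99.
Offset 13: leading byte 0xD1 = 11010001 → 2-byte char #5 = D1 8F.
Leading byte 0xD1 = 11010001 matches 110xxxxx → 2-byte sequence.
Byte 1: 0xD1 = 11010001, payload 10001 (5 bits).
Byte 2: 0x8F = 10001111 (10xxxxxx ✓), payload 001111.
Concatenate: 10001001111 = 0x44F (11 bits → U+044F).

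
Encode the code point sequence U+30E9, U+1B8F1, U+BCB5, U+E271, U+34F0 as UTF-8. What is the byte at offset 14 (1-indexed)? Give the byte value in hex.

1-indexed offset 14 is 0-indexed offset 13.
U+30E9 → 3-byte form E3 83 A9 at offsets 0–2.
U+1B8F1 → 4-byte form F0 9B A3 B1 at offsets 3–6.
U+BCB5 → 3-byte form EB B2 B5 at offsets 7–9.
U+E271 → 3-byte form EE 89 B1 at offsets 10–12.
U+34F0 → 3-byte form E3 93 B0 at offsets 13–15.
Offset 13 falls in char 5's range; it's byte 1 of E3 93 B0 = 0xE3.

0xE3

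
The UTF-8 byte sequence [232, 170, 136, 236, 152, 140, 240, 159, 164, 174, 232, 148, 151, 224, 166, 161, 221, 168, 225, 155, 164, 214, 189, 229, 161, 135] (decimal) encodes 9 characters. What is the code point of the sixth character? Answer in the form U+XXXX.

U+0768

Offset 0: leading byte 0xE8 = 11101000 → 3-byte char #1 = E8 AA 88.
Offset 3: leading byte 0xEC = 11101100 → 3-byte char #2 = EC 98 8C.
Offset 6: leading byte 0xF0 = 11110000 → 4-byte char #3 = F0 9F A4 AE.
Offset 10: leading byte 0xE8 = 11101000 → 3-byte char #4 = E8 94 97.
Offset 13: leading byte 0xE0 = 11100000 → 3-byte char #5 = E0 A6 A1.
Offset 16: leading byte 0xDD = 11011101 → 2-byte char #6 = DD A8.
Leading byte 0xDD = 11011101 matches 110xxxxx → 2-byte sequence.
Byte 1: 0xDD = 11011101, payload 11101 (5 bits).
Byte 2: 0xA8 = 10101000 (10xxxxxx ✓), payload 101000.
Concatenate: 11101101000 = 0x768 (11 bits → U+0768).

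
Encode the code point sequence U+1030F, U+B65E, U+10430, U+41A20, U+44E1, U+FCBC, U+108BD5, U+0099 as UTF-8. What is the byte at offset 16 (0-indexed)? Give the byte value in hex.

0x93

U+1030F → 4-byte form F0 90 8C 8F at offsets 0–3.
U+B65E → 3-byte form EB 99 9E at offsets 4–6.
U+10430 → 4-byte form F0 90 90 B0 at offsets 7–10.
U+41A20 → 4-byte form F1 81 A8 A0 at offsets 11–14.
U+44E1 → 3-byte form E4 93 A1 at offsets 15–17.
Offset 16 falls in char 5's range; it's byte 2 of E4 93 A1 = 0x93.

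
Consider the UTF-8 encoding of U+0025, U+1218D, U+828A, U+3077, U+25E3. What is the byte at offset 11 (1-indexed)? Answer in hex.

1-indexed offset 11 is 0-indexed offset 10.
U+0025 → 1-byte form 25 at offsets 0–0.
U+1218D → 4-byte form F0 92 86 8D at offsets 1–4.
U+828A → 3-byte form E8 8A 8A at offsets 5–7.
U+3077 → 3-byte form E3 81 B7 at offsets 8–10.
Offset 10 falls in char 4's range; it's byte 3 of E3 81 B7 = 0xB7.

0xB7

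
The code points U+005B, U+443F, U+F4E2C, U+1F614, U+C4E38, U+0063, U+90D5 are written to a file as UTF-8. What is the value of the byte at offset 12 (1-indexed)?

1-indexed offset 12 is 0-indexed offset 11.
U+005B → 1-byte form 5B at offsets 0–0.
U+443F → 3-byte form E4 90 BF at offsets 1–3.
U+F4E2C → 4-byte form F3 B4 B8 AC at offsets 4–7.
U+1F614 → 4-byte form F0 9F 98 94 at offsets 8–11.
Offset 11 falls in char 4's range; it's byte 4 of F0 9F 98 94 = 0x94.

0x94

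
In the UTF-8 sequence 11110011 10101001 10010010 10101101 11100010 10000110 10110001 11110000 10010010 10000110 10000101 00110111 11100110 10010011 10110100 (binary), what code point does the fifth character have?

U+64F4

Offset 0: leading byte 0xF3 = 11110011 → 4-byte char #1 = F3 A9 92 AD.
Offset 4: leading byte 0xE2 = 11100010 → 3-byte char #2 = E2 86 B1.
Offset 7: leading byte 0xF0 = 11110000 → 4-byte char #3 = F0 92 86 85.
Offset 11: leading byte 0x37 = 00110111 → 1-byte char #4 = 37.
Offset 12: leading byte 0xE6 = 11100110 → 3-byte char #5 = E6 93 B4.
Leading byte 0xE6 = 11100110 matches 1110xxxx → 3-byte sequence.
Byte 1: 0xE6 = 11100110, payload 0110 (4 bits).
Byte 2: 0x93 = 10010011 (10xxxxxx ✓), payload 010011.
Byte 3: 0xB4 = 10110100 (10xxxxxx ✓), payload 110100.
Concatenate: 0110010011110100 = 0x64F4 (16 bits → U+64F4).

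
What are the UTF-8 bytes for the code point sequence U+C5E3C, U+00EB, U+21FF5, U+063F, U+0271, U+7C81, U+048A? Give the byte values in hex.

F3 85 B8 BC C3 AB F0 A1 BF B5 D8 BF C9 B1 E7 B2 81 D2 8A

U+C5E3C: 4-byte form → F3 85 B8 BC.
U+00EB: 2-byte form → C3 AB.
U+21FF5: 4-byte form → F0 A1 BF B5.
U+063F: 2-byte form → D8 BF.
U+0271: 2-byte form → C9 B1.
U+7C81: 3-byte form → E7 B2 81.
U+048A: 2-byte form → D2 8A.
Concatenated (19 bytes): F3 85 B8 BC C3 AB F0 A1 BF B5 D8 BF C9 B1 E7 B2 81 D2 8A.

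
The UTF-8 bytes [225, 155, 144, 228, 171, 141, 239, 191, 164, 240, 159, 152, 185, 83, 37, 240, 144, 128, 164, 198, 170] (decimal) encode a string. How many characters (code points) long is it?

8

Byte at offset 0: 0xE1 = 11100001 → 3-byte char (#1). Advance 3.
Byte at offset 3: 0xE4 = 11100100 → 3-byte char (#2). Advance 3.
Byte at offset 6: 0xEF = 11101111 → 3-byte char (#3). Advance 3.
Byte at offset 9: 0xF0 = 11110000 → 4-byte char (#4). Advance 4.
Byte at offset 13: 0x53 = 01010011 → 1-byte char (#5). Advance 1.
Byte at offset 14: 0x25 = 00100101 → 1-byte char (#6). Advance 1.
Byte at offset 15: 0xF0 = 11110000 → 4-byte char (#7). Advance 4.
Byte at offset 19: 0xC6 = 11000110 → 2-byte char (#8). Advance 2.
Reached end at offset 21 after 8 code points.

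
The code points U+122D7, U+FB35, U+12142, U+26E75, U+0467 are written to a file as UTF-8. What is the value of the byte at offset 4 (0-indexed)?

U+122D7 → 4-byte form F0 92 8B 97 at offsets 0–3.
U+FB35 → 3-byte form EF AC B5 at offsets 4–6.
Offset 4 falls in char 2's range; it's byte 1 of EF AC B5 = 0xEF.

0xEF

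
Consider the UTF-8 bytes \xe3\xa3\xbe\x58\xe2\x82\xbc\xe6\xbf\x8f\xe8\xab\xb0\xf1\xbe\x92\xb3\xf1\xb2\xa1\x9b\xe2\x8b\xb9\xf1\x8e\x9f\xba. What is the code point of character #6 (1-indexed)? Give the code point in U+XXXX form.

Offset 0: leading byte 0xE3 = 11100011 → 3-byte char #1 = E3 A3 BE.
Offset 3: leading byte 0x58 = 01011000 → 1-byte char #2 = 58.
Offset 4: leading byte 0xE2 = 11100010 → 3-byte char #3 = E2 82 BC.
Offset 7: leading byte 0xE6 = 11100110 → 3-byte char #4 = E6 BF 8F.
Offset 10: leading byte 0xE8 = 11101000 → 3-byte char #5 = E8 AB B0.
Offset 13: leading byte 0xF1 = 11110001 → 4-byte char #6 = F1 BE 92 B3.
Leading byte 0xF1 = 11110001 matches 11110xxx → 4-byte sequence.
Byte 1: 0xF1 = 11110001, payload 001 (3 bits).
Byte 2: 0xBE = 10111110 (10xxxxxx ✓), payload 111110.
Byte 3: 0x92 = 10010010 (10xxxxxx ✓), payload 010010.
Byte 4: 0xB3 = 10110011 (10xxxxxx ✓), payload 110011.
Concatenate: 001111110010010110011 = 0x7E4B3 (21 bits → U+7E4B3).

U+7E4B3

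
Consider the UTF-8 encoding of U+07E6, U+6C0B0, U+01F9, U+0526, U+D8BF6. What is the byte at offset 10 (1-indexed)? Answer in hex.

0xA6

1-indexed offset 10 is 0-indexed offset 9.
U+07E6 → 2-byte form DF A6 at offsets 0–1.
U+6C0B0 → 4-byte form F1 AC 82 B0 at offsets 2–5.
U+01F9 → 2-byte form C7 B9 at offsets 6–7.
U+0526 → 2-byte form D4 A6 at offsets 8–9.
Offset 9 falls in char 4's range; it's byte 2 of D4 A6 = 0xA6.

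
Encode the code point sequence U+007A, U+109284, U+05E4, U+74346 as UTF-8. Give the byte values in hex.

7A F4 89 8A 84 D7 A4 F1 B4 8D 86

U+007A: 1-byte form → 7A.
U+109284: 4-byte form → F4 89 8A 84.
U+05E4: 2-byte form → D7 A4.
U+74346: 4-byte form → F1 B4 8D 86.
Concatenated (11 bytes): 7A F4 89 8A 84 D7 A4 F1 B4 8D 86.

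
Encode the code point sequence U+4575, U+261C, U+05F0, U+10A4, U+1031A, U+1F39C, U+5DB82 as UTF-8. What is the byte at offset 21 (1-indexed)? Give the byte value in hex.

1-indexed offset 21 is 0-indexed offset 20.
U+4575 → 3-byte form E4 95 B5 at offsets 0–2.
U+261C → 3-byte form E2 98 9C at offsets 3–5.
U+05F0 → 2-byte form D7 B0 at offsets 6–7.
U+10A4 → 3-byte form E1 82 A4 at offsets 8–10.
U+1031A → 4-byte form F0 90 8C 9A at offsets 11–14.
U+1F39C → 4-byte form F0 9F 8E 9C at offsets 15–18.
U+5DB82 → 4-byte form F1 9D AE 82 at offsets 19–22.
Offset 20 falls in char 7's range; it's byte 2 of F1 9D AE 82 = 0x9D.

0x9D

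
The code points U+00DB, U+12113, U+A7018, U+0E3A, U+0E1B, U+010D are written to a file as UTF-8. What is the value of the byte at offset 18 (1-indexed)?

0x8D

1-indexed offset 18 is 0-indexed offset 17.
U+00DB → 2-byte form C3 9B at offsets 0–1.
U+12113 → 4-byte form F0 92 84 93 at offsets 2–5.
U+A7018 → 4-byte form F2 A7 80 98 at offsets 6–9.
U+0E3A → 3-byte form E0 B8 BA at offsets 10–12.
U+0E1B → 3-byte form E0 B8 9B at offsets 13–15.
U+010D → 2-byte form C4 8D at offsets 16–17.
Offset 17 falls in char 6's range; it's byte 2 of C4 8D = 0x8D.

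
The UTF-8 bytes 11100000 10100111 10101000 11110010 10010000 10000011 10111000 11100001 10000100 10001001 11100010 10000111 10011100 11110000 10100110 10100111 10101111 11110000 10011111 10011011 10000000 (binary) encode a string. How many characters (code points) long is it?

Byte at offset 0: 0xE0 = 11100000 → 3-byte char (#1). Advance 3.
Byte at offset 3: 0xF2 = 11110010 → 4-byte char (#2). Advance 4.
Byte at offset 7: 0xE1 = 11100001 → 3-byte char (#3). Advance 3.
Byte at offset 10: 0xE2 = 11100010 → 3-byte char (#4). Advance 3.
Byte at offset 13: 0xF0 = 11110000 → 4-byte char (#5). Advance 4.
Byte at offset 17: 0xF0 = 11110000 → 4-byte char (#6). Advance 4.
Reached end at offset 21 after 6 code points.

6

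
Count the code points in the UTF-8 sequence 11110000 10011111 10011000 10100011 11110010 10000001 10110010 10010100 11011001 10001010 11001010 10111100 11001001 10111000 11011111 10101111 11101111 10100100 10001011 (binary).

Byte at offset 0: 0xF0 = 11110000 → 4-byte char (#1). Advance 4.
Byte at offset 4: 0xF2 = 11110010 → 4-byte char (#2). Advance 4.
Byte at offset 8: 0xD9 = 11011001 → 2-byte char (#3). Advance 2.
Byte at offset 10: 0xCA = 11001010 → 2-byte char (#4). Advance 2.
Byte at offset 12: 0xC9 = 11001001 → 2-byte char (#5). Advance 2.
Byte at offset 14: 0xDF = 11011111 → 2-byte char (#6). Advance 2.
Byte at offset 16: 0xEF = 11101111 → 3-byte char (#7). Advance 3.
Reached end at offset 19 after 7 code points.

7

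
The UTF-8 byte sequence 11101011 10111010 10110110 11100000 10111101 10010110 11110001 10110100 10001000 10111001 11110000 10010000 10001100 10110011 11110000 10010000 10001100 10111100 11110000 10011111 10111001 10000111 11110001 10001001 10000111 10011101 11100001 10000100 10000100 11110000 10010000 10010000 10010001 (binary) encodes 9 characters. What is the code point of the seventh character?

U+491DD

Offset 0: leading byte 0xEB = 11101011 → 3-byte char #1 = EB BA B6.
Offset 3: leading byte 0xE0 = 11100000 → 3-byte char #2 = E0 BD 96.
Offset 6: leading byte 0xF1 = 11110001 → 4-byte char #3 = F1 B4 88 B9.
Offset 10: leading byte 0xF0 = 11110000 → 4-byte char #4 = F0 90 8C B3.
Offset 14: leading byte 0xF0 = 11110000 → 4-byte char #5 = F0 90 8C BC.
Offset 18: leading byte 0xF0 = 11110000 → 4-byte char #6 = F0 9F B9 87.
Offset 22: leading byte 0xF1 = 11110001 → 4-byte char #7 = F1 89 87 9D.
Leading byte 0xF1 = 11110001 matches 11110xxx → 4-byte sequence.
Byte 1: 0xF1 = 11110001, payload 001 (3 bits).
Byte 2: 0x89 = 10001001 (10xxxxxx ✓), payload 001001.
Byte 3: 0x87 = 10000111 (10xxxxxx ✓), payload 000111.
Byte 4: 0x9D = 10011101 (10xxxxxx ✓), payload 011101.
Concatenate: 001001001000111011101 = 0x491DD (21 bits → U+491DD).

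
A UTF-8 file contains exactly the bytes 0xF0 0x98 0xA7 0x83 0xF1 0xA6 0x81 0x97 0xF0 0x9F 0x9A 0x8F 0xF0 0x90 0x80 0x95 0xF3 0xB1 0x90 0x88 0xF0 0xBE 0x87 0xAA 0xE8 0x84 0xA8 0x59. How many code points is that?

Byte at offset 0: 0xF0 = 11110000 → 4-byte char (#1). Advance 4.
Byte at offset 4: 0xF1 = 11110001 → 4-byte char (#2). Advance 4.
Byte at offset 8: 0xF0 = 11110000 → 4-byte char (#3). Advance 4.
Byte at offset 12: 0xF0 = 11110000 → 4-byte char (#4). Advance 4.
Byte at offset 16: 0xF3 = 11110011 → 4-byte char (#5). Advance 4.
Byte at offset 20: 0xF0 = 11110000 → 4-byte char (#6). Advance 4.
Byte at offset 24: 0xE8 = 11101000 → 3-byte char (#7). Advance 3.
Byte at offset 27: 0x59 = 01011001 → 1-byte char (#8). Advance 1.
Reached end at offset 28 after 8 code points.

8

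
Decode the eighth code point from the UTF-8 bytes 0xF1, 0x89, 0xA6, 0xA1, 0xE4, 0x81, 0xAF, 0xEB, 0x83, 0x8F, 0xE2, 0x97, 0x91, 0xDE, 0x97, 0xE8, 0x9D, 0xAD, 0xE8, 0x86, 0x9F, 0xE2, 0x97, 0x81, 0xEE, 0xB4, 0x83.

U+25C1

Offset 0: leading byte 0xF1 = 11110001 → 4-byte char #1 = F1 89 A6 A1.
Offset 4: leading byte 0xE4 = 11100100 → 3-byte char #2 = E4 81 AF.
Offset 7: leading byte 0xEB = 11101011 → 3-byte char #3 = EB 83 8F.
Offset 10: leading byte 0xE2 = 11100010 → 3-byte char #4 = E2 97 91.
Offset 13: leading byte 0xDE = 11011110 → 2-byte char #5 = DE 97.
Offset 15: leading byte 0xE8 = 11101000 → 3-byte char #6 = E8 9D AD.
Offset 18: leading byte 0xE8 = 11101000 → 3-byte char #7 = E8 86 9F.
Offset 21: leading byte 0xE2 = 11100010 → 3-byte char #8 = E2 97 81.
Leading byte 0xE2 = 11100010 matches 1110xxxx → 3-byte sequence.
Byte 1: 0xE2 = 11100010, payload 0010 (4 bits).
Byte 2: 0x97 = 10010111 (10xxxxxx ✓), payload 010111.
Byte 3: 0x81 = 10000001 (10xxxxxx ✓), payload 000001.
Concatenate: 0010010111000001 = 0x25C1 (16 bits → U+25C1).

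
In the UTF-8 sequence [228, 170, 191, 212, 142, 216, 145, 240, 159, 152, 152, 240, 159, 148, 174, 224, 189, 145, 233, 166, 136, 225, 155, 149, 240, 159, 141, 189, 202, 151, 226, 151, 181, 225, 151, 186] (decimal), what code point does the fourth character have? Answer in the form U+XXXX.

Offset 0: leading byte 0xE4 = 11100100 → 3-byte char #1 = E4 AA BF.
Offset 3: leading byte 0xD4 = 11010100 → 2-byte char #2 = D4 8E.
Offset 5: leading byte 0xD8 = 11011000 → 2-byte char #3 = D8 91.
Offset 7: leading byte 0xF0 = 11110000 → 4-byte char #4 = F0 9F 98 98.
Leading byte 0xF0 = 11110000 matches 11110xxx → 4-byte sequence.
Byte 1: 0xF0 = 11110000, payload 000 (3 bits).
Byte 2: 0x9F = 10011111 (10xxxxxx ✓), payload 011111.
Byte 3: 0x98 = 10011000 (10xxxxxx ✓), payload 011000.
Byte 4: 0x98 = 10011000 (10xxxxxx ✓), payload 011000.
Concatenate: 000011111011000011000 = 0x1F618 (21 bits → U+1F618).

U+1F618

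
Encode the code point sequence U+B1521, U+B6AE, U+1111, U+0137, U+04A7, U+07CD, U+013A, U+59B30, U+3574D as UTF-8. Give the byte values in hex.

U+B1521: 4-byte form → F2 B1 94 A1.
U+B6AE: 3-byte form → EB 9A AE.
U+1111: 3-byte form → E1 84 91.
U+0137: 2-byte form → C4 B7.
U+04A7: 2-byte form → D2 A7.
U+07CD: 2-byte form → DF 8D.
U+013A: 2-byte form → C4 BA.
U+59B30: 4-byte form → F1 99 AC B0.
U+3574D: 4-byte form → F0 B5 9D 8D.
Concatenated (26 bytes): F2 B1 94 A1 EB 9A AE E1 84 91 C4 B7 D2 A7 DF 8D C4 BA F1 99 AC B0 F0 B5 9D 8D.

F2 B1 94 A1 EB 9A AE E1 84 91 C4 B7 D2 A7 DF 8D C4 BA F1 99 AC B0 F0 B5 9D 8D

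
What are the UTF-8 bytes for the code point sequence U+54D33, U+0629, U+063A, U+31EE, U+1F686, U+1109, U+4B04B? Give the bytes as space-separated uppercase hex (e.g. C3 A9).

U+54D33: 4-byte form → F1 94 B4 B3.
U+0629: 2-byte form → D8 A9.
U+063A: 2-byte form → D8 BA.
U+31EE: 3-byte form → E3 87 AE.
U+1F686: 4-byte form → F0 9F 9A 86.
U+1109: 3-byte form → E1 84 89.
U+4B04B: 4-byte form → F1 8B 81 8B.
Concatenated (22 bytes): F1 94 B4 B3 D8 A9 D8 BA E3 87 AE F0 9F 9A 86 E1 84 89 F1 8B 81 8B.

F1 94 B4 B3 D8 A9 D8 BA E3 87 AE F0 9F 9A 86 E1 84 89 F1 8B 81 8B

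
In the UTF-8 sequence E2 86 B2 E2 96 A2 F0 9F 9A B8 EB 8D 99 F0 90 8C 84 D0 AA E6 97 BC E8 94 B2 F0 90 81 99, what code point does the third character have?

U+1F6B8

Offset 0: leading byte 0xE2 = 11100010 → 3-byte char #1 = E2 86 B2.
Offset 3: leading byte 0xE2 = 11100010 → 3-byte char #2 = E2 96 A2.
Offset 6: leading byte 0xF0 = 11110000 → 4-byte char #3 = F0 9F 9A B8.
Leading byte 0xF0 = 11110000 matches 11110xxx → 4-byte sequence.
Byte 1: 0xF0 = 11110000, payload 000 (3 bits).
Byte 2: 0x9F = 10011111 (10xxxxxx ✓), payload 011111.
Byte 3: 0x9A = 10011010 (10xxxxxx ✓), payload 011010.
Byte 4: 0xB8 = 10111000 (10xxxxxx ✓), payload 111000.
Concatenate: 000011111011010111000 = 0x1F6B8 (21 bits → U+1F6B8).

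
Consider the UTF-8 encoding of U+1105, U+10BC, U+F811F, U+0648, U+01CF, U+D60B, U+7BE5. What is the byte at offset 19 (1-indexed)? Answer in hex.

0xAF

1-indexed offset 19 is 0-indexed offset 18.
U+1105 → 3-byte form E1 84 85 at offsets 0–2.
U+10BC → 3-byte form E1 82 BC at offsets 3–5.
U+F811F → 4-byte form F3 B8 84 9F at offsets 6–9.
U+0648 → 2-byte form D9 88 at offsets 10–11.
U+01CF → 2-byte form C7 8F at offsets 12–13.
U+D60B → 3-byte form ED 98 8B at offsets 14–16.
U+7BE5 → 3-byte form E7 AF A5 at offsets 17–19.
Offset 18 falls in char 7's range; it's byte 2 of E7 AF A5 = 0xAF.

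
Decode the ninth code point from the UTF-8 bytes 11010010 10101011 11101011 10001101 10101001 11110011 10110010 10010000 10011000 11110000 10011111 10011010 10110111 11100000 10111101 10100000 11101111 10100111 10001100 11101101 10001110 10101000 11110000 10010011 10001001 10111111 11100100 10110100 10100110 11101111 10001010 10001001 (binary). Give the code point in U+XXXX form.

U+4D26

Offset 0: leading byte 0xD2 = 11010010 → 2-byte char #1 = D2 AB.
Offset 2: leading byte 0xEB = 11101011 → 3-byte char #2 = EB 8D A9.
Offset 5: leading byte 0xF3 = 11110011 → 4-byte char #3 = F3 B2 90 98.
Offset 9: leading byte 0xF0 = 11110000 → 4-byte char #4 = F0 9F 9A B7.
Offset 13: leading byte 0xE0 = 11100000 → 3-byte char #5 = E0 BD A0.
Offset 16: leading byte 0xEF = 11101111 → 3-byte char #6 = EF A7 8C.
Offset 19: leading byte 0xED = 11101101 → 3-byte char #7 = ED 8E A8.
Offset 22: leading byte 0xF0 = 11110000 → 4-byte char #8 = F0 93 89 BF.
Offset 26: leading byte 0xE4 = 11100100 → 3-byte char #9 = E4 B4 A6.
Leading byte 0xE4 = 11100100 matches 1110xxxx → 3-byte sequence.
Byte 1: 0xE4 = 11100100, payload 0100 (4 bits).
Byte 2: 0xB4 = 10110100 (10xxxxxx ✓), payload 110100.
Byte 3: 0xA6 = 10100110 (10xxxxxx ✓), payload 100110.
Concatenate: 0100110100100110 = 0x4D26 (16 bits → U+4D26).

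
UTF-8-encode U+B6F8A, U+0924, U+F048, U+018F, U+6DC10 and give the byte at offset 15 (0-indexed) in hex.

0x90

U+B6F8A → 4-byte form F2 B6 BE 8A at offsets 0–3.
U+0924 → 3-byte form E0 A4 A4 at offsets 4–6.
U+F048 → 3-byte form EF 81 88 at offsets 7–9.
U+018F → 2-byte form C6 8F at offsets 10–11.
U+6DC10 → 4-byte form F1 AD B0 90 at offsets 12–15.
Offset 15 falls in char 5's range; it's byte 4 of F1 AD B0 90 = 0x90.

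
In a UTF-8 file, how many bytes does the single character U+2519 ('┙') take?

U+2519 = 0x2519. UTF-8 uses 1 byte below 0x80, 2 below 0x800, 3 below 0x10000, 4 up to 0x10FFFF. 0x2519 is in U+0800–U+FFFF → 3 bytes.

3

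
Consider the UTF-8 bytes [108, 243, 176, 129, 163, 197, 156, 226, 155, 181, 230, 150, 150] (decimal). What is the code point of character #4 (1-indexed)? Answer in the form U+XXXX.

U+26F5

Offset 0: leading byte 0x6C = 01101100 → 1-byte char #1 = 6C.
Offset 1: leading byte 0xF3 = 11110011 → 4-byte char #2 = F3 B0 81 A3.
Offset 5: leading byte 0xC5 = 11000101 → 2-byte char #3 = C5 9C.
Offset 7: leading byte 0xE2 = 11100010 → 3-byte char #4 = E2 9B B5.
Leading byte 0xE2 = 11100010 matches 1110xxxx → 3-byte sequence.
Byte 1: 0xE2 = 11100010, payload 0010 (4 bits).
Byte 2: 0x9B = 10011011 (10xxxxxx ✓), payload 011011.
Byte 3: 0xB5 = 10110101 (10xxxxxx ✓), payload 110101.
Concatenate: 0010011011110101 = 0x26F5 (16 bits → U+26F5).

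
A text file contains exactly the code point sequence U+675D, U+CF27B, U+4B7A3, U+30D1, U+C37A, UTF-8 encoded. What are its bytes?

E6 9D 9D F3 8F 89 BB F1 8B 9E A3 E3 83 91 EC 8D BA

U+675D: 3-byte form → E6 9D 9D.
U+CF27B: 4-byte form → F3 8F 89 BB.
U+4B7A3: 4-byte form → F1 8B 9E A3.
U+30D1: 3-byte form → E3 83 91.
U+C37A: 3-byte form → EC 8D BA.
Concatenated (17 bytes): E6 9D 9D F3 8F 89 BB F1 8B 9E A3 E3 83 91 EC 8D BA.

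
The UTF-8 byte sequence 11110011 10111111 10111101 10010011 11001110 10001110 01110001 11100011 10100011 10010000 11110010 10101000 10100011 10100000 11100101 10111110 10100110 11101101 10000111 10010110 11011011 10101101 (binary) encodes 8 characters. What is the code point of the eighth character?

U+06ED

Offset 0: leading byte 0xF3 = 11110011 → 4-byte char #1 = F3 BF BD 93.
Offset 4: leading byte 0xCE = 11001110 → 2-byte char #2 = CE 8E.
Offset 6: leading byte 0x71 = 01110001 → 1-byte char #3 = 71.
Offset 7: leading byte 0xE3 = 11100011 → 3-byte char #4 = E3 A3 90.
Offset 10: leading byte 0xF2 = 11110010 → 4-byte char #5 = F2 A8 A3 A0.
Offset 14: leading byte 0xE5 = 11100101 → 3-byte char #6 = E5 BE A6.
Offset 17: leading byte 0xED = 11101101 → 3-byte char #7 = ED 87 96.
Offset 20: leading byte 0xDB = 11011011 → 2-byte char #8 = DB AD.
Leading byte 0xDB = 11011011 matches 110xxxxx → 2-byte sequence.
Byte 1: 0xDB = 11011011, payload 11011 (5 bits).
Byte 2: 0xAD = 10101101 (10xxxxxx ✓), payload 101101.
Concatenate: 11011101101 = 0x6ED (11 bits → U+06ED).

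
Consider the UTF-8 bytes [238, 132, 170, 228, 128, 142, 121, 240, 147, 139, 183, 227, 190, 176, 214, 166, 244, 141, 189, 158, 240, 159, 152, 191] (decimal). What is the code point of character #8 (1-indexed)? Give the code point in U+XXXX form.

Offset 0: leading byte 0xEE = 11101110 → 3-byte char #1 = EE 84 AA.
Offset 3: leading byte 0xE4 = 11100100 → 3-byte char #2 = E4 80 8E.
Offset 6: leading byte 0x79 = 01111001 → 1-byte char #3 = 79.
Offset 7: leading byte 0xF0 = 11110000 → 4-byte char #4 = F0 93 8B B7.
Offset 11: leading byte 0xE3 = 11100011 → 3-byte char #5 = E3 BE B0.
Offset 14: leading byte 0xD6 = 11010110 → 2-byte char #6 = D6 A6.
Offset 16: leading byte 0xF4 = 11110100 → 4-byte char #7 = F4 8D BD 9E.
Offset 20: leading byte 0xF0 = 11110000 → 4-byte char #8 = F0 9F 98 BF.
Leading byte 0xF0 = 11110000 matches 11110xxx → 4-byte sequence.
Byte 1: 0xF0 = 11110000, payload 000 (3 bits).
Byte 2: 0x9F = 10011111 (10xxxxxx ✓), payload 011111.
Byte 3: 0x98 = 10011000 (10xxxxxx ✓), payload 011000.
Byte 4: 0xBF = 10111111 (10xxxxxx ✓), payload 111111.
Concatenate: 000011111011000111111 = 0x1F63F (21 bits → U+1F63F).

U+1F63F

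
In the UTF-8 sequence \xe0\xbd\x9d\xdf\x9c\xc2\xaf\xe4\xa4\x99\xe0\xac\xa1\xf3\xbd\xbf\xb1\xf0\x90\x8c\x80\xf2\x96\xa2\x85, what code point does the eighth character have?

Offset 0: leading byte 0xE0 = 11100000 → 3-byte char #1 = E0 BD 9D.
Offset 3: leading byte 0xDF = 11011111 → 2-byte char #2 = DF 9C.
Offset 5: leading byte 0xC2 = 11000010 → 2-byte char #3 = C2 AF.
Offset 7: leading byte 0xE4 = 11100100 → 3-byte char #4 = E4 A4 99.
Offset 10: leading byte 0xE0 = 11100000 → 3-byte char #5 = E0 AC A1.
Offset 13: leading byte 0xF3 = 11110011 → 4-byte char #6 = F3 BD BF B1.
Offset 17: leading byte 0xF0 = 11110000 → 4-byte char #7 = F0 90 8C 80.
Offset 21: leading byte 0xF2 = 11110010 → 4-byte char #8 = F2 96 A2 85.
Leading byte 0xF2 = 11110010 matches 11110xxx → 4-byte sequence.
Byte 1: 0xF2 = 11110010, payload 010 (3 bits).
Byte 2: 0x96 = 10010110 (10xxxxxx ✓), payload 010110.
Byte 3: 0xA2 = 10100010 (10xxxxxx ✓), payload 100010.
Byte 4: 0x85 = 10000101 (10xxxxxx ✓), payload 000101.
Concatenate: 010010110100010000101 = 0x96885 (21 bits → U+96885).

U+96885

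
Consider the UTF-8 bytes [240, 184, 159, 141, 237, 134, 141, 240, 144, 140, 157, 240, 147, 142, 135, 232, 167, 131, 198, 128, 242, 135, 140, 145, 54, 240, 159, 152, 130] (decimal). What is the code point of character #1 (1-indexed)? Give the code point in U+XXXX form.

U+387CD

Offset 0: leading byte 0xF0 = 11110000 → 4-byte char #1 = F0 B8 9F 8D.
Leading byte 0xF0 = 11110000 matches 11110xxx → 4-byte sequence.
Byte 1: 0xF0 = 11110000, payload 000 (3 bits).
Byte 2: 0xB8 = 10111000 (10xxxxxx ✓), payload 111000.
Byte 3: 0x9F = 10011111 (10xxxxxx ✓), payload 011111.
Byte 4: 0x8D = 10001101 (10xxxxxx ✓), payload 001101.
Concatenate: 000111000011111001101 = 0x387CD (21 bits → U+387CD).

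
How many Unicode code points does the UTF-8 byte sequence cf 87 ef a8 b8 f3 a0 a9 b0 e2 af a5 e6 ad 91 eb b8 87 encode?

Byte at offset 0: 0xCF = 11001111 → 2-byte char (#1). Advance 2.
Byte at offset 2: 0xEF = 11101111 → 3-byte char (#2). Advance 3.
Byte at offset 5: 0xF3 = 11110011 → 4-byte char (#3). Advance 4.
Byte at offset 9: 0xE2 = 11100010 → 3-byte char (#4). Advance 3.
Byte at offset 12: 0xE6 = 11100110 → 3-byte char (#5). Advance 3.
Byte at offset 15: 0xEB = 11101011 → 3-byte char (#6). Advance 3.
Reached end at offset 18 after 6 code points.

6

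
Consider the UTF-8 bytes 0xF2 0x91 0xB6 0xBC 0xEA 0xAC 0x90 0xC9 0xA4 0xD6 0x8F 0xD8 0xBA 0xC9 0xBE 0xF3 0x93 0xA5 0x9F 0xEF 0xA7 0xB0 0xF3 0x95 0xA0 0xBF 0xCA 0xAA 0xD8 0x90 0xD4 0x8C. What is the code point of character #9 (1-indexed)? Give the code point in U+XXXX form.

Offset 0: leading byte 0xF2 = 11110010 → 4-byte char #1 = F2 91 B6 BC.
Offset 4: leading byte 0xEA = 11101010 → 3-byte char #2 = EA AC 90.
Offset 7: leading byte 0xC9 = 11001001 → 2-byte char #3 = C9 A4.
Offset 9: leading byte 0xD6 = 11010110 → 2-byte char #4 = D6 8F.
Offset 11: leading byte 0xD8 = 11011000 → 2-byte char #5 = D8 BA.
Offset 13: leading byte 0xC9 = 11001001 → 2-byte char #6 = C9 BE.
Offset 15: leading byte 0xF3 = 11110011 → 4-byte char #7 = F3 93 A5 9F.
Offset 19: leading byte 0xEF = 11101111 → 3-byte char #8 = EF A7 B0.
Offset 22: leading byte 0xF3 = 11110011 → 4-byte char #9 = F3 95 A0 BF.
Leading byte 0xF3 = 11110011 matches 11110xxx → 4-byte sequence.
Byte 1: 0xF3 = 11110011, payload 011 (3 bits).
Byte 2: 0x95 = 10010101 (10xxxxxx ✓), payload 010101.
Byte 3: 0xA0 = 10100000 (10xxxxxx ✓), payload 100000.
Byte 4: 0xBF = 10111111 (10xxxxxx ✓), payload 111111.
Concatenate: 011010101100000111111 = 0xD583F (21 bits → U+D583F).

U+D583F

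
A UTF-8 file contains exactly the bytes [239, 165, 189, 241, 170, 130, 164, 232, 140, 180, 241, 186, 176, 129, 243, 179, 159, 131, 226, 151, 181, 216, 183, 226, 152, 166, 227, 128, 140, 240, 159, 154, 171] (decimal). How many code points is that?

10

Byte at offset 0: 0xEF = 11101111 → 3-byte char (#1). Advance 3.
Byte at offset 3: 0xF1 = 11110001 → 4-byte char (#2). Advance 4.
Byte at offset 7: 0xE8 = 11101000 → 3-byte char (#3). Advance 3.
Byte at offset 10: 0xF1 = 11110001 → 4-byte char (#4). Advance 4.
Byte at offset 14: 0xF3 = 11110011 → 4-byte char (#5). Advance 4.
Byte at offset 18: 0xE2 = 11100010 → 3-byte char (#6). Advance 3.
Byte at offset 21: 0xD8 = 11011000 → 2-byte char (#7). Advance 2.
Byte at offset 23: 0xE2 = 11100010 → 3-byte char (#8). Advance 3.
Byte at offset 26: 0xE3 = 11100011 → 3-byte char (#9). Advance 3.
Byte at offset 29: 0xF0 = 11110000 → 4-byte char (#10). Advance 4.
Reached end at offset 33 after 10 code points.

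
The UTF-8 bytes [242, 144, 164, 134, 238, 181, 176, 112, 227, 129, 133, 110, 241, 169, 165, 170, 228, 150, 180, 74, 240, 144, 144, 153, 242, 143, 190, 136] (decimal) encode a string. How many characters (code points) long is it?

10

Byte at offset 0: 0xF2 = 11110010 → 4-byte char (#1). Advance 4.
Byte at offset 4: 0xEE = 11101110 → 3-byte char (#2). Advance 3.
Byte at offset 7: 0x70 = 01110000 → 1-byte char (#3). Advance 1.
Byte at offset 8: 0xE3 = 11100011 → 3-byte char (#4). Advance 3.
Byte at offset 11: 0x6E = 01101110 → 1-byte char (#5). Advance 1.
Byte at offset 12: 0xF1 = 11110001 → 4-byte char (#6). Advance 4.
Byte at offset 16: 0xE4 = 11100100 → 3-byte char (#7). Advance 3.
Byte at offset 19: 0x4A = 01001010 → 1-byte char (#8). Advance 1.
Byte at offset 20: 0xF0 = 11110000 → 4-byte char (#9). Advance 4.
Byte at offset 24: 0xF2 = 11110010 → 4-byte char (#10). Advance 4.
Reached end at offset 28 after 10 code points.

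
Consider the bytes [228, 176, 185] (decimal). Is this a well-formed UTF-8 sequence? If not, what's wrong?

Leading byte 0xE4 = 11100100 → 3-byte form.
Continuation bytes 0xB0=10110000, 0xB9=10111001 all match 10xxxxxx.
Decoded value 0x4C39 is ≥ 0x800 (shortest form) and not a surrogate.

valid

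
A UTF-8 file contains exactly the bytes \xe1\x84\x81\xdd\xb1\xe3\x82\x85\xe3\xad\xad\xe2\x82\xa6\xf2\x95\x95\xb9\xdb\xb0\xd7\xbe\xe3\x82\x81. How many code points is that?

Byte at offset 0: 0xE1 = 11100001 → 3-byte char (#1). Advance 3.
Byte at offset 3: 0xDD = 11011101 → 2-byte char (#2). Advance 2.
Byte at offset 5: 0xE3 = 11100011 → 3-byte char (#3). Advance 3.
Byte at offset 8: 0xE3 = 11100011 → 3-byte char (#4). Advance 3.
Byte at offset 11: 0xE2 = 11100010 → 3-byte char (#5). Advance 3.
Byte at offset 14: 0xF2 = 11110010 → 4-byte char (#6). Advance 4.
Byte at offset 18: 0xDB = 11011011 → 2-byte char (#7). Advance 2.
Byte at offset 20: 0xD7 = 11010111 → 2-byte char (#8). Advance 2.
Byte at offset 22: 0xE3 = 11100011 → 3-byte char (#9). Advance 3.
Reached end at offset 25 after 9 code points.

9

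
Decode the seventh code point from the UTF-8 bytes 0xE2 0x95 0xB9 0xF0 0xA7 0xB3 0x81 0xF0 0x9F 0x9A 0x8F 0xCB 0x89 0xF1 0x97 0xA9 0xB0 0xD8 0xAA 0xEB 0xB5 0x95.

Offset 0: leading byte 0xE2 = 11100010 → 3-byte char #1 = E2 95 B9.
Offset 3: leading byte 0xF0 = 11110000 → 4-byte char #2 = F0 A7 B3 81.
Offset 7: leading byte 0xF0 = 11110000 → 4-byte char #3 = F0 9F 9A 8F.
Offset 11: leading byte 0xCB = 11001011 → 2-byte char #4 = CB 89.
Offset 13: leading byte 0xF1 = 11110001 → 4-byte char #5 = F1 97 A9 B0.
Offset 17: leading byte 0xD8 = 11011000 → 2-byte char #6 = D8 AA.
Offset 19: leading byte 0xEB = 11101011 → 3-byte char #7 = EB B5 95.
Leading byte 0xEB = 11101011 matches 1110xxxx → 3-byte sequence.
Byte 1: 0xEB = 11101011, payload 1011 (4 bits).
Byte 2: 0xB5 = 10110101 (10xxxxxx ✓), payload 110101.
Byte 3: 0x95 = 10010101 (10xxxxxx ✓), payload 010101.
Concatenate: 1011110101010101 = 0xBD55 (16 bits → U+BD55).

U+BD55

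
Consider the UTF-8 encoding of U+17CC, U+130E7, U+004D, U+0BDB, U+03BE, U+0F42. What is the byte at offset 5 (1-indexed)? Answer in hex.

0x93

1-indexed offset 5 is 0-indexed offset 4.
U+17CC → 3-byte form E1 9F 8C at offsets 0–2.
U+130E7 → 4-byte form F0 93 83 A7 at offsets 3–6.
Offset 4 falls in char 2's range; it's byte 2 of F0 93 83 A7 = 0x93.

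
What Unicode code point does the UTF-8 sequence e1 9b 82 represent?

U+16C2

Leading byte 0xE1 = 11100001 matches 1110xxxx → 3-byte sequence.
Byte 1: 0xE1 = 11100001, payload 0001 (4 bits).
Byte 2: 0x9B = 10011011 (10xxxxxx ✓), payload 011011.
Byte 3: 0x82 = 10000010 (10xxxxxx ✓), payload 000010.
Concatenate: 0001011011000010 = 0x16C2 (16 bits → U+16C2).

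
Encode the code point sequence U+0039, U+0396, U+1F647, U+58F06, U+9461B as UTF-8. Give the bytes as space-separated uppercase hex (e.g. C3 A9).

U+0039: 1-byte form → 39.
U+0396: 2-byte form → CE 96.
U+1F647: 4-byte form → F0 9F 99 87.
U+58F06: 4-byte form → F1 98 BC 86.
U+9461B: 4-byte form → F2 94 98 9B.
Concatenated (15 bytes): 39 CE 96 F0 9F 99 87 F1 98 BC 86 F2 94 98 9B.

39 CE 96 F0 9F 99 87 F1 98 BC 86 F2 94 98 9B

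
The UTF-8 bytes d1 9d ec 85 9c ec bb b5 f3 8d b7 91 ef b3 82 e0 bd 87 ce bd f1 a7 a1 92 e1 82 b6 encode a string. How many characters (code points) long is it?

9

Byte at offset 0: 0xD1 = 11010001 → 2-byte char (#1). Advance 2.
Byte at offset 2: 0xEC = 11101100 → 3-byte char (#2). Advance 3.
Byte at offset 5: 0xEC = 11101100 → 3-byte char (#3). Advance 3.
Byte at offset 8: 0xF3 = 11110011 → 4-byte char (#4). Advance 4.
Byte at offset 12: 0xEF = 11101111 → 3-byte char (#5). Advance 3.
Byte at offset 15: 0xE0 = 11100000 → 3-byte char (#6). Advance 3.
Byte at offset 18: 0xCE = 11001110 → 2-byte char (#7). Advance 2.
Byte at offset 20: 0xF1 = 11110001 → 4-byte char (#8). Advance 4.
Byte at offset 24: 0xE1 = 11100001 → 3-byte char (#9). Advance 3.
Reached end at offset 27 after 9 code points.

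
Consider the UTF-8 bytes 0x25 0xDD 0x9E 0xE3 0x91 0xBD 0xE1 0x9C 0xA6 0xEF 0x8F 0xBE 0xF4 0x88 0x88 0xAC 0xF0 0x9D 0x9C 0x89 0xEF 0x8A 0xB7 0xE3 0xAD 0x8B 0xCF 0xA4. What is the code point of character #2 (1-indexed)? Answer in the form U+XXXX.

U+075E

Offset 0: leading byte 0x25 = 00100101 → 1-byte char #1 = 25.
Offset 1: leading byte 0xDD = 11011101 → 2-byte char #2 = DD 9E.
Leading byte 0xDD = 11011101 matches 110xxxxx → 2-byte sequence.
Byte 1: 0xDD = 11011101, payload 11101 (5 bits).
Byte 2: 0x9E = 10011110 (10xxxxxx ✓), payload 011110.
Concatenate: 11101011110 = 0x75E (11 bits → U+075E).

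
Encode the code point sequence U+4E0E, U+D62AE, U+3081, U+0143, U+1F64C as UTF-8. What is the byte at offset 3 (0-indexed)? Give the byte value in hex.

U+4E0E → 3-byte form E4 B8 8E at offsets 0–2.
U+D62AE → 4-byte form F3 96 8A AE at offsets 3–6.
Offset 3 falls in char 2's range; it's byte 1 of F3 96 8A AE = 0xF3.

0xF3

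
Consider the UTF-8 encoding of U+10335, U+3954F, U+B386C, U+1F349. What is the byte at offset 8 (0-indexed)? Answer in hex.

0xF2

U+10335 → 4-byte form F0 90 8C B5 at offsets 0–3.
U+3954F → 4-byte form F0 B9 95 8F at offsets 4–7.
U+B386C → 4-byte form F2 B3 A1 AC at offsets 8–11.
Offset 8 falls in char 3's range; it's byte 1 of F2 B3 A1 AC = 0xF2.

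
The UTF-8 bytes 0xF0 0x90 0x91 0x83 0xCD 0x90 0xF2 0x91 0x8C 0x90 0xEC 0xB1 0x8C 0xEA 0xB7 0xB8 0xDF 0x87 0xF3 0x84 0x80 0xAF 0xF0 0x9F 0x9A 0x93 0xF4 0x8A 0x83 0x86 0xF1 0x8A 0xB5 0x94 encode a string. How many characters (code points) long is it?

Byte at offset 0: 0xF0 = 11110000 → 4-byte char (#1). Advance 4.
Byte at offset 4: 0xCD = 11001101 → 2-byte char (#2). Advance 2.
Byte at offset 6: 0xF2 = 11110010 → 4-byte char (#3). Advance 4.
Byte at offset 10: 0xEC = 11101100 → 3-byte char (#4). Advance 3.
Byte at offset 13: 0xEA = 11101010 → 3-byte char (#5). Advance 3.
Byte at offset 16: 0xDF = 11011111 → 2-byte char (#6). Advance 2.
Byte at offset 18: 0xF3 = 11110011 → 4-byte char (#7). Advance 4.
Byte at offset 22: 0xF0 = 11110000 → 4-byte char (#8). Advance 4.
Byte at offset 26: 0xF4 = 11110100 → 4-byte char (#9). Advance 4.
Byte at offset 30: 0xF1 = 11110001 → 4-byte char (#10). Advance 4.
Reached end at offset 34 after 10 code points.

10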